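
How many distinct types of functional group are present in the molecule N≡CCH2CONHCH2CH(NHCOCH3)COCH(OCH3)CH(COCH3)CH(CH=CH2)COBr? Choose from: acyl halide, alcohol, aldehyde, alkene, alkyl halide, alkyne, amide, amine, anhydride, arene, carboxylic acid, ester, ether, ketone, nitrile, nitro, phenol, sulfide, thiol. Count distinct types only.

N≡C–: carbon triple-bonded to nitrogen → nitrile.
–C(=O)–N– linkage → amide (the N is not an amine).
pendant –NHC(=O)CH3: N bonded to a carbonyl → amide (not amine).
–C(=O)– with carbon on both sides → ketone.
pendant –OCH3: C–O–C with sp³ C, no adjacent C=O → ether.
pendant –COCH3: carbonyl C bonded to two carbons → ketone.
pendant –CH=CH2: C=C double bond → alkene.
–C(=O)Br: carbonyl C bonded to C and to a halogen → acyl halide (not alkyl halide).
Distinct types present: acyl halide, alkene, amide, ether, ketone, nitrile.

6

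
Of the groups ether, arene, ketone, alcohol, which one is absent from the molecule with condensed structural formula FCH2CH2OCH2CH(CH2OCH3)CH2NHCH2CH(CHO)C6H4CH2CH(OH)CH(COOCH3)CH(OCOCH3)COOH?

arene: present (C6H4 — para-disubstituted benzene ring → arene).
alcohol: present (CH(OH) — –OH on an sp³ carbon → alcohol (secondary)).
ether: present (CH2OCH2 — C–O–C with sp³ carbons on both sides and no adjacent C=O → ether).
ketone: absent. In each of CH(COOCH3) and CH(OCOCH3), the C=O is bonded to an –O–C group, which defines an ester, not a ketone. In COOH, the C=O bears an –OH, making it a carboxylic acid rather than a ketone. In CH(CHO), the carbonyl carbon carries an H, so it is an aldehyde, not a ketone.

ketone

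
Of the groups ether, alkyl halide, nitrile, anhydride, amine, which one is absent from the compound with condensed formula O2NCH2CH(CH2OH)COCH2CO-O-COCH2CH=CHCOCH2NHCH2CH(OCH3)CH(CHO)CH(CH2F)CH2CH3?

alkyl halide: present (CH(CH2F) — pendant –CH2X: halogen on sp³ carbon → alkyl halide).
anhydride: present (CH2CO-O-COCH2 — two acyl groups sharing one oxygen, –C(=O)–O–C(=O)– → anhydride).
ether: present (CH(OCH3) — pendant –OCH3: C–O–C with sp³ C, no adjacent C=O → ether).
amine: present (CH2NHCH2 — C–N–C with sp³ carbons and no adjacent C=O → amine (secondary)).
nitrile: no segment matches this pattern.

nitrile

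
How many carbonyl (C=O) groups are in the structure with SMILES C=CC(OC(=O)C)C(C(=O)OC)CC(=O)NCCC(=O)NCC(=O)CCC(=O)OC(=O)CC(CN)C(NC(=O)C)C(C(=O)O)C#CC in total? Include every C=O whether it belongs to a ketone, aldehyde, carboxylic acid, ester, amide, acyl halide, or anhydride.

9

CH(OCOCH3): ester, 1 C=O (running total 1).
CH(COOCH3): ester, 1 C=O (running total 2).
CH2CONHCH2: amide, 1 C=O (running total 3).
CH2CONHCH2: amide, 1 C=O (running total 4).
CO: ketone, 1 C=O (running total 5).
CH2CO-O-COCH2: anhydride, 2 C=O (running total 7).
CH(NHCOCH3): amide, 1 C=O (running total 8).
CH(COOH): carboxylic acid, 1 C=O (running total 9).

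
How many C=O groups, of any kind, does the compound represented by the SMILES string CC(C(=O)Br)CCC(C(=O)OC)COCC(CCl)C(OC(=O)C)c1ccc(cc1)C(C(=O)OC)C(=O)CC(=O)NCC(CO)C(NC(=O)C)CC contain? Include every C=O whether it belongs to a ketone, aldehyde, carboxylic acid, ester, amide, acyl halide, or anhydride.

CH(COBr): acyl halide, 1 C=O (running total 1).
CH(COOCH3): ester, 1 C=O (running total 2).
CH(OCOCH3): ester, 1 C=O (running total 3).
CH(COOCH3): ester, 1 C=O (running total 4).
CO: ketone, 1 C=O (running total 5).
CH2CONHCH2: amide, 1 C=O (running total 6).
CH(NHCOCH3): amide, 1 C=O (running total 7).

7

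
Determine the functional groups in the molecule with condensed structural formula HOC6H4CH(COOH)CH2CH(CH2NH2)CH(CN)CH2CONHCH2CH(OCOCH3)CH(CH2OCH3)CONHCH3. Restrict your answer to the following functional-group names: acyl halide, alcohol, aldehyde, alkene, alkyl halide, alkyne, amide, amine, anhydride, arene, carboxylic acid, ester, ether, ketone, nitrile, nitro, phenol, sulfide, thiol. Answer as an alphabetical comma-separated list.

amide, amine, arene, carboxylic acid, ester, ether, nitrile, phenol

–OH attached directly to an aromatic ring → phenol (not alcohol); the ring itself is an arene.
pendant –COOH: carbonyl C bonded to C and –OH → carboxylic acid.
pendant –CH2NH2: N on sp³ C, no adjacent C=O → amine.
pendant –C≡N: nitrile.
–C(=O)–N– linkage → amide (the N is not an amine).
pendant –OC(=O)CH3: an acyloxy group → ester.
pendant –CH2OCH3: C–O–C linkage → ether.
–C(=O)NHCH3: carbonyl C bonded to C and to N → amide (the N is not an amine).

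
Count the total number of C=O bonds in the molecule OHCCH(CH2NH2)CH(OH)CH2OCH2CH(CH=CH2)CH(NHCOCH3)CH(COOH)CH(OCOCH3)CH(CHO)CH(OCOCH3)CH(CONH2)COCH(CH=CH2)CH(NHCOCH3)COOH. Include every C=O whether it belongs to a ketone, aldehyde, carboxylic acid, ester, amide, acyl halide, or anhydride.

OHC: aldehyde, 1 C=O (running total 1).
CH(NHCOCH3): amide, 1 C=O (running total 2).
CH(COOH): carboxylic acid, 1 C=O (running total 3).
CH(OCOCH3): ester, 1 C=O (running total 4).
CH(CHO): aldehyde, 1 C=O (running total 5).
CH(OCOCH3): ester, 1 C=O (running total 6).
CH(CONH2): amide, 1 C=O (running total 7).
CO: ketone, 1 C=O (running total 8).
CH(NHCOCH3): amide, 1 C=O (running total 9).
COOH: carboxylic acid, 1 C=O (running total 10).

10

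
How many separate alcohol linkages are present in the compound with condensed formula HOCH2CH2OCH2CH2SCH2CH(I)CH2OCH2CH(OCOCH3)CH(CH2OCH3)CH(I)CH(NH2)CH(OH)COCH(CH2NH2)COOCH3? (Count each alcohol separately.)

2

HO– on an sp³ carbon → alcohol.
C–O–C with sp³ carbons on both sides and no adjacent C=O → ether.
C–S–C linkage → sulfide (thioether).
halogen on an sp³ carbon → alkyl halide.
C–O–C with sp³ carbons on both sides and no adjacent C=O → ether.
pendant –OC(=O)CH3: an acyloxy group → ester.
pendant –CH2OCH3: C–O–C linkage → ether.
halogen on an sp³ carbon → alkyl halide.
–NH2 on an sp³ carbon with no adjacent C=O → amine.
–OH on an sp³ carbon → alcohol (secondary).
–C(=O)– with carbon on both sides → ketone.
pendant –CH2NH2: N on sp³ C, no adjacent C=O → amine.
–C(=O)OCH3: carbonyl C bonded to C and to –OCH3 → ester (not ketone + ether).
Alcohol appears at: HOCH2, CH(OH) → 2.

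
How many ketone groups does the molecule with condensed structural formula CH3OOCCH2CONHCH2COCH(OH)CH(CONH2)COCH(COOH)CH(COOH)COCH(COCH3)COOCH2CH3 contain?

CH3O–C(=O)–: carbonyl C bonded to C and to –OCH3 → ester (not ketone + ether).
–C(=O)–N– linkage → amide (the N is not an amine).
–C(=O)– with carbon on both sides → ketone.
–OH on an sp³ carbon → alcohol (secondary).
pendant –CONH2: carbonyl C bonded to C and N → amide.
–C(=O)– with carbon on both sides → ketone.
pendant –COOH: carbonyl C bonded to C and –OH → carboxylic acid.
pendant –COOH: carbonyl C bonded to C and –OH → carboxylic acid.
–C(=O)– with carbon on both sides → ketone.
pendant –COCH3: carbonyl C bonded to two carbons → ketone.
–C(=O)OCH2CH3: carbonyl C bonded to C and to –OEt → ester.
Ketone appears at: CO, CO, CO, CH(COCH3) → 4.

4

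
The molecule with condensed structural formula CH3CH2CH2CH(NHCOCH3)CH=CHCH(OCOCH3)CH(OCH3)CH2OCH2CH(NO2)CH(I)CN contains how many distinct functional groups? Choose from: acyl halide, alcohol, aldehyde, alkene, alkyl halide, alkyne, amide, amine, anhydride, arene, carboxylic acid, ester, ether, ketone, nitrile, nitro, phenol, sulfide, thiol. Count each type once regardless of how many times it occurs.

Taking each segment in turn:
  CH(NHCOCH3): pendant –NHC(=O)CH3: N bonded to a carbonyl → amide (not amine).
  CH=CH: C=C double bond → alkene.
  CH(OCOCH3): pendant –OC(=O)CH3: an acyloxy group → ester.
  CH(OCH3): pendant –OCH3: C–O–C with sp³ C, no adjacent C=O → ether.
  CH2OCH2: C–O–C with sp³ carbons on both sides and no adjacent C=O → ether.
  CH(NO2): –NO2 on an sp³ carbon → nitro (the N=O is not a carbonyl).
  CH(I): halogen on an sp³ carbon → alkyl halide.
  CN: –C≡N: carbon triple-bonded to nitrogen → nitrile.
Distinct types present: alkene, alkyl halide, amide, ester, ether, nitrile, nitro.

7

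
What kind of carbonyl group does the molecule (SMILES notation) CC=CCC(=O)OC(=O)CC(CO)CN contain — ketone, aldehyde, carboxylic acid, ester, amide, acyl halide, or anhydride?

anhydride

The carbonyl is in the CH2CO-O-COCH2 segment: two acyl groups sharing one oxygen, –C(=O)–O–C(=O)– → anhydride.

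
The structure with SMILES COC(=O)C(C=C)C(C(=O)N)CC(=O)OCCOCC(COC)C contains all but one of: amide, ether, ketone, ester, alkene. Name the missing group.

alkene: present (CH(CH=CH2) — pendant –CH=CH2: C=C double bond → alkene).
amide: present (CH(CONH2) — pendant –CONH2: carbonyl C bonded to C and N → amide).
ether: present (CH2OCH2 — C–O–C with sp³ carbons on both sides and no adjacent C=O → ether).
ester: present (CH3OOC — CH3O–C(=O)–: carbonyl C bonded to C and to –OCH3 → ester (not ketone + ether)).
ketone: absent. In each of CH3OOC and CH2COOCH2, the C=O is bonded to an –O–C group, which defines an ester, not a ketone. In CH(CONH2), the C=O is bonded to nitrogen, which defines an amide, not a ketone.

ketone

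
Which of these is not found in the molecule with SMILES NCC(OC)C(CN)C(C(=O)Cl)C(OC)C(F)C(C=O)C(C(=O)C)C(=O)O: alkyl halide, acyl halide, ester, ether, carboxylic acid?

ester

ether: present (CH(OCH3) — pendant –OCH3: C–O–C with sp³ C, no adjacent C=O → ether).
carboxylic acid: present (COOH — –COOH: carbonyl C bonded to –OH and C → carboxylic acid (the –OH is not a separate alcohol)).
acyl halide: present (CH(COCl) — pendant –C(=O)X: carbonyl C bonded to C and halogen → acyl halide).
alkyl halide: present (CH(F) — halogen on an sp³ carbon → alkyl halide).
ester: no segment matches this pattern.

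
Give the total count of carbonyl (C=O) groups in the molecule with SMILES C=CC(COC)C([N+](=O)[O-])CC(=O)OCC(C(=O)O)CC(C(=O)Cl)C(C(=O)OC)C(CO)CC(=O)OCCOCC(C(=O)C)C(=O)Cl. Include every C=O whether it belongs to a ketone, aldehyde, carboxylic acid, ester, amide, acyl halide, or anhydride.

7

CH2COOCH2: ester, 1 C=O (running total 1).
CH(COOH): carboxylic acid, 1 C=O (running total 2).
CH(COCl): acyl halide, 1 C=O (running total 3).
CH(COOCH3): ester, 1 C=O (running total 4).
CH2COOCH2: ester, 1 C=O (running total 5).
CH(COCH3): ketone, 1 C=O (running total 6).
COCl: acyl halide, 1 C=O (running total 7).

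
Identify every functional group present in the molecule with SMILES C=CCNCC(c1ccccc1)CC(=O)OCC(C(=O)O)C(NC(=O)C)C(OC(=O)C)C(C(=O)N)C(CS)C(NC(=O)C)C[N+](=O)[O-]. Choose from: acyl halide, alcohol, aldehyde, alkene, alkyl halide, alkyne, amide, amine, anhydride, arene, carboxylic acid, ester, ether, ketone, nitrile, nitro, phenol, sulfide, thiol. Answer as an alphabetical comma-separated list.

Working along the chain:
  CH2=CH: C=C double bond → alkene.
  CH2NHCH2: C–N–C with sp³ carbons and no adjacent C=O → amine (secondary).
  CH(C6H5): pendant –C6H5: benzene ring → arene.
  CH2COOCH2: –C(=O)–O–C with C on the carbonyl side → ester.
  CH(COOH): pendant –COOH: carbonyl C bonded to C and –OH → carboxylic acid.
  CH(NHCOCH3): pendant –NHC(=O)CH3: N bonded to a carbonyl → amide (not amine).
  CH(OCOCH3): pendant –OC(=O)CH3: an acyloxy group → ester.
  CH(CONH2): pendant –CONH2: carbonyl C bonded to C and N → amide.
  CH(CH2SH): pendant –CH2SH → thiol.
  CH(NHCOCH3): pendant –NHC(=O)CH3: N bonded to a carbonyl → amide (not amine).
  CH2NO2: –NO2 on carbon → nitro group.

alkene, amide, amine, arene, carboxylic acid, ester, nitro, thiol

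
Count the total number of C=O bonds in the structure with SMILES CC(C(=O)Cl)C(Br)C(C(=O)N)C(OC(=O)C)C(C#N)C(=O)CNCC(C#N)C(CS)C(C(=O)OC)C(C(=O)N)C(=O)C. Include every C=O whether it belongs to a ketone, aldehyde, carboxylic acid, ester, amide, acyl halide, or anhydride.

7

CH(COCl): acyl halide, 1 C=O (running total 1).
CH(CONH2): amide, 1 C=O (running total 2).
CH(OCOCH3): ester, 1 C=O (running total 3).
CO: ketone, 1 C=O (running total 4).
CH(COOCH3): ester, 1 C=O (running total 5).
CH(CONH2): amide, 1 C=O (running total 6).
CO: ketone, 1 C=O (running total 7).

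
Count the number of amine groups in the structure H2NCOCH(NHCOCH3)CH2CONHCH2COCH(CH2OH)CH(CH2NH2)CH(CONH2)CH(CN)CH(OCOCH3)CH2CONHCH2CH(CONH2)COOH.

1

–C(=O)NH2: carbonyl C bonded to C and to N → amide (the N is not a separate amine).
pendant –NHC(=O)CH3: N bonded to a carbonyl → amide (not amine).
–C(=O)–N– linkage → amide (the N is not an amine).
–C(=O)– with carbon on both sides → ketone.
pendant –CH2OH on an sp³ backbone C → alcohol.
pendant –CH2NH2: N on sp³ C, no adjacent C=O → amine.
pendant –CONH2: carbonyl C bonded to C and N → amide.
pendant –C≡N: nitrile.
pendant –OC(=O)CH3: an acyloxy group → ester.
–C(=O)–N– linkage → amide (the N is not an amine).
pendant –CONH2: carbonyl C bonded to C and N → amide.
–COOH: carbonyl C bonded to –OH and C → carboxylic acid (the –OH is not a separate alcohol).
Amine appears at: CH(CH2NH2) → 1.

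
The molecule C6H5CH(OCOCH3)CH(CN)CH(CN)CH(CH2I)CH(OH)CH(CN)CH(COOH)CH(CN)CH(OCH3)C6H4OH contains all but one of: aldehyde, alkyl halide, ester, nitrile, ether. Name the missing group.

ester: present (CH(OCOCH3) — pendant –OC(=O)CH3: an acyloxy group → ester).
nitrile: present (CH(CN) — pendant –C≡N: nitrile).
ether: present (CH(OCH3) — pendant –OCH3: C–O–C with sp³ C, no adjacent C=O → ether).
alkyl halide: present (CH(CH2I) — pendant –CH2X: halogen on sp³ carbon → alkyl halide).
aldehyde: absent. In CH(COOH), the carbonyl carbon bears –OH, not –H, so it is a carboxylic acid.

aldehyde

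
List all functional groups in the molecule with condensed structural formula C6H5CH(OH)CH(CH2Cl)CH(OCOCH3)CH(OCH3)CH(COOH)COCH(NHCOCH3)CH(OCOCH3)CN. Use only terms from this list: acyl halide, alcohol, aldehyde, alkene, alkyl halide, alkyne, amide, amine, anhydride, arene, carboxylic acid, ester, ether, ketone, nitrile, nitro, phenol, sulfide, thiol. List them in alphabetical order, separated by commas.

alcohol, alkyl halide, amide, arene, carboxylic acid, ester, ether, ketone, nitrile

Working along the chain:
  C6H5: C6H5– phenyl ring → arene.
  CH(OH): –OH on an sp³ carbon → alcohol (secondary).
  CH(CH2Cl): pendant –CH2X: halogen on sp³ carbon → alkyl halide.
  CH(OCOCH3): pendant –OC(=O)CH3: an acyloxy group → ester.
  CH(OCH3): pendant –OCH3: C–O–C with sp³ C, no adjacent C=O → ether.
  CH(COOH): pendant –COOH: carbonyl C bonded to C and –OH → carboxylic acid.
  CO: –C(=O)– with carbon on both sides → ketone.
  CH(NHCOCH3): pendant –NHC(=O)CH3: N bonded to a carbonyl → amide (not amine).
  CH(OCOCH3): pendant –OC(=O)CH3: an acyloxy group → ester.
  CN: –C≡N: carbon triple-bonded to nitrogen → nitrile.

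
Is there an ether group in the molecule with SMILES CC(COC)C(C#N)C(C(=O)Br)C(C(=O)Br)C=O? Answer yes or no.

Working along the chain:
  CH(CH2OCH3): pendant –CH2OCH3: C–O–C linkage → ether.
  CH(CN): pendant –C≡N: nitrile.
  CH(COBr): pendant –C(=O)X: carbonyl C bonded to C and halogen → acyl halide.
  CH(COBr): pendant –C(=O)X: carbonyl C bonded to C and halogen → acyl halide.
  CHO: terminal –CHO: carbonyl C bonded to H and C → aldehyde.
The CH(CH2OCH3) segment supplies the ether: pendant –CH2OCH3: C–O–C linkage → ether.

yes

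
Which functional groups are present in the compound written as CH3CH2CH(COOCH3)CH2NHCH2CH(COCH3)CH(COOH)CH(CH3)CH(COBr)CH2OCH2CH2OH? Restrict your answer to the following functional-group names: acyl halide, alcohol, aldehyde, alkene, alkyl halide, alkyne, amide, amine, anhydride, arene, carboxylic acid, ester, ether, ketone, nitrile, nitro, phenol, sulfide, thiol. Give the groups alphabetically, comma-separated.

acyl halide, alcohol, amine, carboxylic acid, ester, ether, ketone

Reading the structure from left to right:
  CH(COOCH3): pendant –COOCH3: carbonyl C bonded to C and –OCH3 → ester.
  CH2NHCH2: C–N–C with sp³ carbons and no adjacent C=O → amine (secondary).
  CH(COCH3): pendant –COCH3: carbonyl C bonded to two carbons → ketone.
  CH(COOH): pendant –COOH: carbonyl C bonded to C and –OH → carboxylic acid.
  CH(COBr): pendant –C(=O)X: carbonyl C bonded to C and halogen → acyl halide.
  CH2OCH2: C–O–C with sp³ carbons on both sides and no adjacent C=O → ether.
  CH2OH: –OH on an sp³ carbon → alcohol.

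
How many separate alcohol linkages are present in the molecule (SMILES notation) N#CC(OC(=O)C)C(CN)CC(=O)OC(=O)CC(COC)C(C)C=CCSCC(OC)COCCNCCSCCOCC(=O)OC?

N≡C–: carbon triple-bonded to nitrogen → nitrile.
pendant –OC(=O)CH3: an acyloxy group → ester.
pendant –CH2NH2: N on sp³ C, no adjacent C=O → amine.
two acyl groups sharing one oxygen, –C(=O)–O–C(=O)– → anhydride.
pendant –CH2OCH3: C–O–C linkage → ether.
C=C double bond → alkene.
C–S–C linkage → sulfide (thioether).
pendant –OCH3: C–O–C with sp³ C, no adjacent C=O → ether.
C–O–C with sp³ carbons on both sides and no adjacent C=O → ether.
C–N–C with sp³ carbons and no adjacent C=O → amine (secondary).
C–S–C linkage → sulfide (thioether).
C–O–C with sp³ carbons on both sides and no adjacent C=O → ether.
–C(=O)OCH3: carbonyl C bonded to C and to –OCH3 → ester (not ketone + ether).
No segment is a alcohol: CH(CH2OCH3) is ether, not alcohol; CH(OCH3) is ether, not alcohol; CH2OCH2 is ether, not alcohol. → 0.

0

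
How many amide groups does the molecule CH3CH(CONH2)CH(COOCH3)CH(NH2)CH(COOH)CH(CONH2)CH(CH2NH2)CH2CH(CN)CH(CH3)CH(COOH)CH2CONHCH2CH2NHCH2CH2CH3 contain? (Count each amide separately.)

3

Working along the chain:
  CH(CONH2): pendant –CONH2: carbonyl C bonded to C and N → amide.
  CH(COOCH3): pendant –COOCH3: carbonyl C bonded to C and –OCH3 → ester.
  CH(NH2): –NH2 on an sp³ carbon with no adjacent C=O → amine.
  CH(COOH): pendant –COOH: carbonyl C bonded to C and –OH → carboxylic acid.
  CH(CONH2): pendant –CONH2: carbonyl C bonded to C and N → amide.
  CH(CH2NH2): pendant –CH2NH2: N on sp³ C, no adjacent C=O → amine.
  CH(CN): pendant –C≡N: nitrile.
  CH(COOH): pendant –COOH: carbonyl C bonded to C and –OH → carboxylic acid.
  CH2CONHCH2: –C(=O)–N– linkage → amide (the N is not an amine).
  CH2NHCH2: C–N–C with sp³ carbons and no adjacent C=O → amine (secondary).
Amide appears at: CH(CONH2), CH(CONH2), CH2CONHCH2 → 3.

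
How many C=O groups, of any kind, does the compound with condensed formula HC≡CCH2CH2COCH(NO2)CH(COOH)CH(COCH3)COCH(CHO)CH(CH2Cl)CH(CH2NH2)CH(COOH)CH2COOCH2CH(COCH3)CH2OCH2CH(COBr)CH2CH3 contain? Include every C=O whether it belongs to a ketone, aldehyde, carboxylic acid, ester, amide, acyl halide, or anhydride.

9

CO: ketone, 1 C=O (running total 1).
CH(COOH): carboxylic acid, 1 C=O (running total 2).
CH(COCH3): ketone, 1 C=O (running total 3).
CO: ketone, 1 C=O (running total 4).
CH(CHO): aldehyde, 1 C=O (running total 5).
CH(COOH): carboxylic acid, 1 C=O (running total 6).
CH2COOCH2: ester, 1 C=O (running total 7).
CH(COCH3): ketone, 1 C=O (running total 8).
CH(COBr): acyl halide, 1 C=O (running total 9).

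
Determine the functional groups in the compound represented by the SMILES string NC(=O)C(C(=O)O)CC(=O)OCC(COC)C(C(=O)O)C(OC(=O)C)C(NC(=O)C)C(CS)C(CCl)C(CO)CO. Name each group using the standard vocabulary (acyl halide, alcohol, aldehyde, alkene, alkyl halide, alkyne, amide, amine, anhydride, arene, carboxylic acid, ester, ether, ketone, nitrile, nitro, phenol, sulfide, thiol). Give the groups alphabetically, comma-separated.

Working along the chain:
  H2NCO: –C(=O)NH2: carbonyl C bonded to C and to N → amide (the N is not a separate amine).
  CH(COOH): pendant –COOH: carbonyl C bonded to C and –OH → carboxylic acid.
  CH2COOCH2: –C(=O)–O–C with C on the carbonyl side → ester.
  CH(CH2OCH3): pendant –CH2OCH3: C–O–C linkage → ether.
  CH(COOH): pendant –COOH: carbonyl C bonded to C and –OH → carboxylic acid.
  CH(OCOCH3): pendant –OC(=O)CH3: an acyloxy group → ester.
  CH(NHCOCH3): pendant –NHC(=O)CH3: N bonded to a carbonyl → amide (not amine).
  CH(CH2SH): pendant –CH2SH → thiol.
  CH(CH2Cl): pendant –CH2X: halogen on sp³ carbon → alkyl halide.
  CH(CH2OH): pendant –CH2OH on an sp³ backbone C → alcohol.
  CH2OH: –OH on an sp³ carbon → alcohol.

alcohol, alkyl halide, amide, carboxylic acid, ester, ether, thiol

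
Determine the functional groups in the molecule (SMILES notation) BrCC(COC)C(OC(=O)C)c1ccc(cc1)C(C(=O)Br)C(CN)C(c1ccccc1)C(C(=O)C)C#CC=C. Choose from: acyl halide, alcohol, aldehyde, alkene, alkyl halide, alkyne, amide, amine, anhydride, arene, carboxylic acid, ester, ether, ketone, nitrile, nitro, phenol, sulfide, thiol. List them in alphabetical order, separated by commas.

acyl halide, alkene, alkyl halide, alkyne, amine, arene, ester, ether, ketone

halogen on an sp³ carbon → alkyl halide.
pendant –CH2OCH3: C–O–C linkage → ether.
pendant –OC(=O)CH3: an acyloxy group → ester.
para-disubstituted benzene ring → arene.
pendant –C(=O)X: carbonyl C bonded to C and halogen → acyl halide.
pendant –CH2NH2: N on sp³ C, no adjacent C=O → amine.
pendant –C6H5: benzene ring → arene.
pendant –COCH3: carbonyl C bonded to two carbons → ketone.
C≡C triple bond → alkyne.
C=C double bond → alkene.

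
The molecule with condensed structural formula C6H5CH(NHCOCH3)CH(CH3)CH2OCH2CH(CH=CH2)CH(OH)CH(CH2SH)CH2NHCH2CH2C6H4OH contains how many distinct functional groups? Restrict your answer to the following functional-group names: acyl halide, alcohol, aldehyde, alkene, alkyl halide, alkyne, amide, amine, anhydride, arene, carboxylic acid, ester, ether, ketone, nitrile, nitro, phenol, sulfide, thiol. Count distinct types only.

Taking each segment in turn:
  C6H5: C6H5– phenyl ring → arene.
  CH(NHCOCH3): pendant –NHC(=O)CH3: N bonded to a carbonyl → amide (not amine).
  CH2OCH2: C–O–C with sp³ carbons on both sides and no adjacent C=O → ether.
  CH(CH=CH2): pendant –CH=CH2: C=C double bond → alkene.
  CH(OH): –OH on an sp³ carbon → alcohol (secondary).
  CH(CH2SH): pendant –CH2SH → thiol.
  CH2NHCH2: C–N–C with sp³ carbons and no adjacent C=O → amine (secondary).
  C6H4OH: –OH attached directly to an aromatic ring → phenol (not alcohol); the ring itself is an arene.
Distinct types present: alcohol, alkene, amide, amine, arene, ether, phenol, thiol.

8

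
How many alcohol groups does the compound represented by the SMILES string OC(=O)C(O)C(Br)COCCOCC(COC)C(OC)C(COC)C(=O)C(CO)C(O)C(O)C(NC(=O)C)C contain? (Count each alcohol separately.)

–COOH: carbonyl C bonded to –OH and C → carboxylic acid (the –OH is not a separate alcohol).
–OH on an sp³ carbon → alcohol (secondary).
halogen on an sp³ carbon → alkyl halide.
C–O–C with sp³ carbons on both sides and no adjacent C=O → ether.
C–O–C with sp³ carbons on both sides and no adjacent C=O → ether.
pendant –CH2OCH3: C–O–C linkage → ether.
pendant –OCH3: C–O–C with sp³ C, no adjacent C=O → ether.
pendant –CH2OCH3: C–O–C linkage → ether.
–C(=O)– with carbon on both sides → ketone.
pendant –CH2OH on an sp³ backbone C → alcohol.
–OH on an sp³ carbon → alcohol (secondary).
–OH on an sp³ carbon → alcohol (secondary).
pendant –NHC(=O)CH3: N bonded to a carbonyl → amide (not amine).
Alcohol appears at: CH(OH), CH(CH2OH), CH(OH), CH(OH) → 4.

4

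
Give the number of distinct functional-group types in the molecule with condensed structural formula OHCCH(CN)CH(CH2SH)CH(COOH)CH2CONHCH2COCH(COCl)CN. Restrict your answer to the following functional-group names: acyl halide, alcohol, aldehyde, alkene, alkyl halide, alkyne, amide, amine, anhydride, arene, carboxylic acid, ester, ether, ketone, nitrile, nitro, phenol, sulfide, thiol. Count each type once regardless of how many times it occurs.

terminal –CHO: carbonyl C bonded to H and C → aldehyde.
pendant –C≡N: nitrile.
pendant –CH2SH → thiol.
pendant –COOH: carbonyl C bonded to C and –OH → carboxylic acid.
–C(=O)–N– linkage → amide (the N is not an amine).
–C(=O)– with carbon on both sides → ketone.
pendant –C(=O)X: carbonyl C bonded to C and halogen → acyl halide.
–C≡N: carbon triple-bonded to nitrogen → nitrile.
Distinct types present: acyl halide, aldehyde, amide, carboxylic acid, ketone, nitrile, thiol.

7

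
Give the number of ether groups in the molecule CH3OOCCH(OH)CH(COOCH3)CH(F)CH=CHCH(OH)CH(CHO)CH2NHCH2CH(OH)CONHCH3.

Working along the chain:
  CH3OOC: CH3O–C(=O)–: carbonyl C bonded to C and to –OCH3 → ester (not ketone + ether).
  CH(OH): –OH on an sp³ carbon → alcohol (secondary).
  CH(COOCH3): pendant –COOCH3: carbonyl C bonded to C and –OCH3 → ester.
  CH(F): halogen on an sp³ carbon → alkyl halide.
  CH=CH: C=C double bond → alkene.
  CH(OH): –OH on an sp³ carbon → alcohol (secondary).
  CH(CHO): pendant –CHO: carbonyl C bonded to C and H → aldehyde.
  CH2NHCH2: C–N–C with sp³ carbons and no adjacent C=O → amine (secondary).
  CH(OH): –OH on an sp³ carbon → alcohol (secondary).
  CONHCH3: –C(=O)NHCH3: carbonyl C bonded to C and to N → amide (the N is not an amine).
No segment is a ether: CH3OOC is ester, not ether; CH(OH) is alcohol, not ether; CH(COOCH3) is ester, not ether. → 0.

0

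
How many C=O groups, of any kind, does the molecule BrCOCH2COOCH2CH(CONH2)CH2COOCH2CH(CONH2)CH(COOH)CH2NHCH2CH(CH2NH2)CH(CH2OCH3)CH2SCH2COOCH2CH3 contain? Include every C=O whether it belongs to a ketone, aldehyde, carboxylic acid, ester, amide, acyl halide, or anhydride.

7

BrCO: acyl halide, 1 C=O (running total 1).
CH2COOCH2: ester, 1 C=O (running total 2).
CH(CONH2): amide, 1 C=O (running total 3).
CH2COOCH2: ester, 1 C=O (running total 4).
CH(CONH2): amide, 1 C=O (running total 5).
CH(COOH): carboxylic acid, 1 C=O (running total 6).
COOCH2CH3: ester, 1 C=O (running total 7).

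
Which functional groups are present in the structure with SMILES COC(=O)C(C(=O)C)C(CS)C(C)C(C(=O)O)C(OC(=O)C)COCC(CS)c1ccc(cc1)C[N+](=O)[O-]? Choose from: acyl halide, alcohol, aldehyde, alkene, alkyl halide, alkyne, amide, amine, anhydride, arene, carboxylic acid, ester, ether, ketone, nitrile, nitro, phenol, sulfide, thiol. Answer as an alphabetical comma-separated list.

CH3O–C(=O)–: carbonyl C bonded to C and to –OCH3 → ester (not ketone + ether).
pendant –COCH3: carbonyl C bonded to two carbons → ketone.
pendant –CH2SH → thiol.
pendant –COOH: carbonyl C bonded to C and –OH → carboxylic acid.
pendant –OC(=O)CH3: an acyloxy group → ester.
C–O–C with sp³ carbons on both sides and no adjacent C=O → ether.
pendant –CH2SH → thiol.
para-disubstituted benzene ring → arene.
–NO2 on carbon → nitro group.

arene, carboxylic acid, ester, ether, ketone, nitro, thiol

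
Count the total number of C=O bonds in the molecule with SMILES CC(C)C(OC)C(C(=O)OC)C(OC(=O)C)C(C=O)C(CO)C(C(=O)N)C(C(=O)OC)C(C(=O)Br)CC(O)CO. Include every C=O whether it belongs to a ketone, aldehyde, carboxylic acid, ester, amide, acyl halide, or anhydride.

6

CH(COOCH3): ester, 1 C=O (running total 1).
CH(OCOCH3): ester, 1 C=O (running total 2).
CH(CHO): aldehyde, 1 C=O (running total 3).
CH(CONH2): amide, 1 C=O (running total 4).
CH(COOCH3): ester, 1 C=O (running total 5).
CH(COBr): acyl halide, 1 C=O (running total 6).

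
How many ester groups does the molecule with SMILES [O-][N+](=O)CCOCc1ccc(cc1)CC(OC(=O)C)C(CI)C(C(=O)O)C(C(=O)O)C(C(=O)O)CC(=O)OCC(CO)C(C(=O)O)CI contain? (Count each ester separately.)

–NO2 on carbon → nitro group.
C–O–C with sp³ carbons on both sides and no adjacent C=O → ether.
para-disubstituted benzene ring → arene.
pendant –OC(=O)CH3: an acyloxy group → ester.
pendant –CH2X: halogen on sp³ carbon → alkyl halide.
pendant –COOH: carbonyl C bonded to C and –OH → carboxylic acid.
pendant –COOH: carbonyl C bonded to C and –OH → carboxylic acid.
pendant –COOH: carbonyl C bonded to C and –OH → carboxylic acid.
–C(=O)–O–C with C on the carbonyl side → ester.
pendant –CH2OH on an sp³ backbone C → alcohol.
pendant –COOH: carbonyl C bonded to C and –OH → carboxylic acid.
halogen on an sp³ carbon → alkyl halide.
Ester appears at: CH(OCOCH3), CH2COOCH2 → 2.

2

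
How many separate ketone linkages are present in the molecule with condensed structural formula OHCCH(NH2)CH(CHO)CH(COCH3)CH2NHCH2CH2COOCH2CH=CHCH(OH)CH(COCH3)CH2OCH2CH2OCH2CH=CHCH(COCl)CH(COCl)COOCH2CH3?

Taking each segment in turn:
  OHC: terminal –CHO: carbonyl C bonded to H and C → aldehyde.
  CH(NH2): –NH2 on an sp³ carbon with no adjacent C=O → amine.
  CH(CHO): pendant –CHO: carbonyl C bonded to C and H → aldehyde.
  CH(COCH3): pendant –COCH3: carbonyl C bonded to two carbons → ketone.
  CH2NHCH2: C–N–C with sp³ carbons and no adjacent C=O → amine (secondary).
  CH2COOCH2: –C(=O)–O–C with C on the carbonyl side → ester.
  CH=CH: C=C double bond → alkene.
  CH(OH): –OH on an sp³ carbon → alcohol (secondary).
  CH(COCH3): pendant –COCH3: carbonyl C bonded to two carbons → ketone.
  CH2OCH2: C–O–C with sp³ carbons on both sides and no adjacent C=O → ether.
  CH2OCH2: C–O–C with sp³ carbons on both sides and no adjacent C=O → ether.
  CH=CH: C=C double bond → alkene.
  CH(COCl): pendant –C(=O)X: carbonyl C bonded to C and halogen → acyl halide.
  CH(COCl): pendant –C(=O)X: carbonyl C bonded to C and halogen → acyl halide.
  COOCH2CH3: –C(=O)OCH2CH3: carbonyl C bonded to C and to –OEt → ester.
Ketone appears at: CH(COCH3), CH(COCH3) → 2.

2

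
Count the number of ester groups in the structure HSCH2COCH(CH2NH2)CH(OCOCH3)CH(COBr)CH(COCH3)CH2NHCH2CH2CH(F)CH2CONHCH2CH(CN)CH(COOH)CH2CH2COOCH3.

2

–SH on an sp³ carbon → thiol.
–C(=O)– with carbon on both sides → ketone.
pendant –CH2NH2: N on sp³ C, no adjacent C=O → amine.
pendant –OC(=O)CH3: an acyloxy group → ester.
pendant –C(=O)X: carbonyl C bonded to C and halogen → acyl halide.
pendant –COCH3: carbonyl C bonded to two carbons → ketone.
C–N–C with sp³ carbons and no adjacent C=O → amine (secondary).
halogen on an sp³ carbon → alkyl halide.
–C(=O)–N– linkage → amide (the N is not an amine).
pendant –C≡N: nitrile.
pendant –COOH: carbonyl C bonded to C and –OH → carboxylic acid.
–C(=O)OCH3: carbonyl C bonded to C and to –OCH3 → ester (not ketone + ether).
Ester appears at: CH(OCOCH3), COOCH3 → 2.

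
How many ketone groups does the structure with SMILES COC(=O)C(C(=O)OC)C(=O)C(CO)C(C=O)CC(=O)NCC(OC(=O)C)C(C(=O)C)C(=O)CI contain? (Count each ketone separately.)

CH3O–C(=O)–: carbonyl C bonded to C and to –OCH3 → ester (not ketone + ether).
pendant –COOCH3: carbonyl C bonded to C and –OCH3 → ester.
–C(=O)– with carbon on both sides → ketone.
pendant –CH2OH on an sp³ backbone C → alcohol.
pendant –CHO: carbonyl C bonded to C and H → aldehyde.
–C(=O)–N– linkage → amide (the N is not an amine).
pendant –OC(=O)CH3: an acyloxy group → ester.
pendant –COCH3: carbonyl C bonded to two carbons → ketone.
–C(=O)– with carbon on both sides → ketone.
halogen on an sp³ carbon → alkyl halide.
Ketone appears at: CO, CH(COCH3), CO → 3.

3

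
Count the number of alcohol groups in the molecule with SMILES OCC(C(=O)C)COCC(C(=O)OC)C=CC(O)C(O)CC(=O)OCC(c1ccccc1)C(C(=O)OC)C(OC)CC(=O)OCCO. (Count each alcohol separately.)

Taking each segment in turn:
  HOCH2: HO– on an sp³ carbon → alcohol.
  CH(COCH3): pendant –COCH3: carbonyl C bonded to two carbons → ketone.
  CH2OCH2: C–O–C with sp³ carbons on both sides and no adjacent C=O → ether.
  CH(COOCH3): pendant –COOCH3: carbonyl C bonded to C and –OCH3 → ester.
  CH=CH: C=C double bond → alkene.
  CH(OH): –OH on an sp³ carbon → alcohol (secondary).
  CH(OH): –OH on an sp³ carbon → alcohol (secondary).
  CH2COOCH2: –C(=O)–O–C with C on the carbonyl side → ester.
  CH(C6H5): pendant –C6H5: benzene ring → arene.
  CH(COOCH3): pendant –COOCH3: carbonyl C bonded to C and –OCH3 → ester.
  CH(OCH3): pendant –OCH3: C–O–C with sp³ C, no adjacent C=O → ether.
  CH2COOCH2: –C(=O)–O–C with C on the carbonyl side → ester.
  CH2OH: –OH on an sp³ carbon → alcohol.
Alcohol appears at: HOCH2, CH(OH), CH(OH), CH2OH → 4.

4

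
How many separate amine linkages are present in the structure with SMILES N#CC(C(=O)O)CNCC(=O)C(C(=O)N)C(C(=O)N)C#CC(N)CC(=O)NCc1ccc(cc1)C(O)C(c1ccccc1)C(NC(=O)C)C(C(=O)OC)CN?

3

Reading the structure from left to right:
  N≡C: N≡C–: carbon triple-bonded to nitrogen → nitrile.
  CH(COOH): pendant –COOH: carbonyl C bonded to C and –OH → carboxylic acid.
  CH2NHCH2: C–N–C with sp³ carbons and no adjacent C=O → amine (secondary).
  CO: –C(=O)– with carbon on both sides → ketone.
  CH(CONH2): pendant –CONH2: carbonyl C bonded to C and N → amide.
  CH(CONH2): pendant –CONH2: carbonyl C bonded to C and N → amide.
  C≡C: C≡C triple bond → alkyne.
  CH(NH2): –NH2 on an sp³ carbon with no adjacent C=O → amine.
  CH2CONHCH2: –C(=O)–N– linkage → amide (the N is not an amine).
  C6H4: para-disubstituted benzene ring → arene.
  CH(OH): –OH on an sp³ carbon → alcohol (secondary).
  CH(C6H5): pendant –C6H5: benzene ring → arene.
  CH(NHCOCH3): pendant –NHC(=O)CH3: N bonded to a carbonyl → amide (not amine).
  CH(COOCH3): pendant –COOCH3: carbonyl C bonded to C and –OCH3 → ester.
  CH2NH2: –NH2 on an sp³ carbon with no adjacent C=O → amine.
Amine appears at: CH2NHCH2, CH(NH2), CH2NH2 → 3.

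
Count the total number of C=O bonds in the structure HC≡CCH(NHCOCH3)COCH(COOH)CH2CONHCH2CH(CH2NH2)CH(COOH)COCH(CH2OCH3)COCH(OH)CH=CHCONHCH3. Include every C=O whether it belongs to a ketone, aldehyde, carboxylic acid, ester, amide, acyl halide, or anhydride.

CH(NHCOCH3): amide, 1 C=O (running total 1).
CO: ketone, 1 C=O (running total 2).
CH(COOH): carboxylic acid, 1 C=O (running total 3).
CH2CONHCH2: amide, 1 C=O (running total 4).
CH(COOH): carboxylic acid, 1 C=O (running total 5).
CO: ketone, 1 C=O (running total 6).
CO: ketone, 1 C=O (running total 7).
CONHCH3: amide, 1 C=O (running total 8).

8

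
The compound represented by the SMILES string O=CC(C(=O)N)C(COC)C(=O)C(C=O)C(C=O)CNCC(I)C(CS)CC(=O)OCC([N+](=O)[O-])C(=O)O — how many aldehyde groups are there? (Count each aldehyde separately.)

Taking each segment in turn:
  OHC: terminal –CHO: carbonyl C bonded to H and C → aldehyde.
  CH(CONH2): pendant –CONH2: carbonyl C bonded to C and N → amide.
  CH(CH2OCH3): pendant –CH2OCH3: C–O–C linkage → ether.
  CO: –C(=O)– with carbon on both sides → ketone.
  CH(CHO): pendant –CHO: carbonyl C bonded to C and H → aldehyde.
  CH(CHO): pendant –CHO: carbonyl C bonded to C and H → aldehyde.
  CH2NHCH2: C–N–C with sp³ carbons and no adjacent C=O → amine (secondary).
  CH(I): halogen on an sp³ carbon → alkyl halide.
  CH(CH2SH): pendant –CH2SH → thiol.
  CH2COOCH2: –C(=O)–O–C with C on the carbonyl side → ester.
  CH(NO2): –NO2 on an sp³ carbon → nitro (the N=O is not a carbonyl).
  COOH: –COOH: carbonyl C bonded to –OH and C → carboxylic acid (the –OH is not a separate alcohol).
Aldehyde appears at: OHC, CH(CHO), CH(CHO) → 3.

3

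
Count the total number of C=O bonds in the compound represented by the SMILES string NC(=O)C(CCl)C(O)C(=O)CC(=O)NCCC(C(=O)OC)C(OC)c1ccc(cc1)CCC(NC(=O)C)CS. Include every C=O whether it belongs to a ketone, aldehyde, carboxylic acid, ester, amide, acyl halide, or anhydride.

5

H2NCO: amide, 1 C=O (running total 1).
CO: ketone, 1 C=O (running total 2).
CH2CONHCH2: amide, 1 C=O (running total 3).
CH(COOCH3): ester, 1 C=O (running total 4).
CH(NHCOCH3): amide, 1 C=O (running total 5).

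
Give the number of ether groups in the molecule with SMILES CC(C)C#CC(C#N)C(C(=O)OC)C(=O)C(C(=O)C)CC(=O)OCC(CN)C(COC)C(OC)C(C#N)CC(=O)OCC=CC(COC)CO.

Taking each segment in turn:
  C≡C: C≡C triple bond → alkyne.
  CH(CN): pendant –C≡N: nitrile.
  CH(COOCH3): pendant –COOCH3: carbonyl C bonded to C and –OCH3 → ester.
  CO: –C(=O)– with carbon on both sides → ketone.
  CH(COCH3): pendant –COCH3: carbonyl C bonded to two carbons → ketone.
  CH2COOCH2: –C(=O)–O–C with C on the carbonyl side → ester.
  CH(CH2NH2): pendant –CH2NH2: N on sp³ C, no adjacent C=O → amine.
  CH(CH2OCH3): pendant –CH2OCH3: C–O–C linkage → ether.
  CH(OCH3): pendant –OCH3: C–O–C with sp³ C, no adjacent C=O → ether.
  CH(CN): pendant –C≡N: nitrile.
  CH2COOCH2: –C(=O)–O–C with C on the carbonyl side → ester.
  CH=CH: C=C double bond → alkene.
  CH(CH2OCH3): pendant –CH2OCH3: C–O–C linkage → ether.
  CH2OH: –OH on an sp³ carbon → alcohol.
Ether appears at: CH(CH2OCH3), CH(OCH3), CH(CH2OCH3) → 3.

3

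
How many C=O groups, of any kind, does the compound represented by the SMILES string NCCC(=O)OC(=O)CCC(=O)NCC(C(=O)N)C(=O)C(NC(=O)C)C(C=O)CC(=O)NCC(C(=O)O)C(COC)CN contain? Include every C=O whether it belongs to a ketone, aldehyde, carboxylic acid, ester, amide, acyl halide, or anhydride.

9

CH2CO-O-COCH2: anhydride, 2 C=O (running total 2).
CH2CONHCH2: amide, 1 C=O (running total 3).
CH(CONH2): amide, 1 C=O (running total 4).
CO: ketone, 1 C=O (running total 5).
CH(NHCOCH3): amide, 1 C=O (running total 6).
CH(CHO): aldehyde, 1 C=O (running total 7).
CH2CONHCH2: amide, 1 C=O (running total 8).
CH(COOH): carboxylic acid, 1 C=O (running total 9).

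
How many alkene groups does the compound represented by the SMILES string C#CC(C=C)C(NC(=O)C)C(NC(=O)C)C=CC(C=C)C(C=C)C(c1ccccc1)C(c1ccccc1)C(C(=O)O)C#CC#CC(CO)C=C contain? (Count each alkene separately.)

5

Reading the structure from left to right:
  HC≡C: C≡C triple bond → alkyne.
  CH(CH=CH2): pendant –CH=CH2: C=C double bond → alkene.
  CH(NHCOCH3): pendant –NHC(=O)CH3: N bonded to a carbonyl → amide (not amine).
  CH(NHCOCH3): pendant –NHC(=O)CH3: N bonded to a carbonyl → amide (not amine).
  CH=CH: C=C double bond → alkene.
  CH(CH=CH2): pendant –CH=CH2: C=C double bond → alkene.
  CH(CH=CH2): pendant –CH=CH2: C=C double bond → alkene.
  CH(C6H5): pendant –C6H5: benzene ring → arene.
  CH(C6H5): pendant –C6H5: benzene ring → arene.
  CH(COOH): pendant –COOH: carbonyl C bonded to C and –OH → carboxylic acid.
  C≡C: C≡C triple bond → alkyne.
  C≡C: C≡C triple bond → alkyne.
  CH(CH2OH): pendant –CH2OH on an sp³ backbone C → alcohol.
  CH=CH2: C=C double bond → alkene.
Alkene appears at: CH(CH=CH2), CH=CH, CH(CH=CH2), CH(CH=CH2), CH=CH2 → 5.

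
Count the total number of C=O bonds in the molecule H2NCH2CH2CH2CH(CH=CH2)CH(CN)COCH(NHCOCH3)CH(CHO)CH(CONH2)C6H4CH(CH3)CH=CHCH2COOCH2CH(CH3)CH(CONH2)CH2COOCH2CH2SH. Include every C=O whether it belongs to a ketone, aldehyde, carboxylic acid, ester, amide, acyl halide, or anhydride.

7

CO: ketone, 1 C=O (running total 1).
CH(NHCOCH3): amide, 1 C=O (running total 2).
CH(CHO): aldehyde, 1 C=O (running total 3).
CH(CONH2): amide, 1 C=O (running total 4).
CH2COOCH2: ester, 1 C=O (running total 5).
CH(CONH2): amide, 1 C=O (running total 6).
CH2COOCH2: ester, 1 C=O (running total 7).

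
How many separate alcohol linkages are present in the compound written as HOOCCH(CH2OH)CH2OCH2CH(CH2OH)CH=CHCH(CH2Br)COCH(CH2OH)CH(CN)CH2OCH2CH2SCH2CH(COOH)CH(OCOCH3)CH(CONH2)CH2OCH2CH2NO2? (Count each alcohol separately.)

Working along the chain:
  HOOC: –COOH: carbonyl C bonded to –OH and C → carboxylic acid (the –OH is not a separate alcohol).
  CH(CH2OH): pendant –CH2OH on an sp³ backbone C → alcohol.
  CH2OCH2: C–O–C with sp³ carbons on both sides and no adjacent C=O → ether.
  CH(CH2OH): pendant –CH2OH on an sp³ backbone C → alcohol.
  CH=CH: C=C double bond → alkene.
  CH(CH2Br): pendant –CH2X: halogen on sp³ carbon → alkyl halide.
  CO: –C(=O)– with carbon on both sides → ketone.
  CH(CH2OH): pendant –CH2OH on an sp³ backbone C → alcohol.
  CH(CN): pendant –C≡N: nitrile.
  CH2OCH2: C–O–C with sp³ carbons on both sides and no adjacent C=O → ether.
  CH2SCH2: C–S–C linkage → sulfide (thioether).
  CH(COOH): pendant –COOH: carbonyl C bonded to C and –OH → carboxylic acid.
  CH(OCOCH3): pendant –OC(=O)CH3: an acyloxy group → ester.
  CH(CONH2): pendant –CONH2: carbonyl C bonded to C and N → amide.
  CH2OCH2: C–O–C with sp³ carbons on both sides and no adjacent C=O → ether.
  CH2NO2: –NO2 on carbon → nitro group.
Alcohol appears at: CH(CH2OH), CH(CH2OH), CH(CH2OH) → 3.

3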